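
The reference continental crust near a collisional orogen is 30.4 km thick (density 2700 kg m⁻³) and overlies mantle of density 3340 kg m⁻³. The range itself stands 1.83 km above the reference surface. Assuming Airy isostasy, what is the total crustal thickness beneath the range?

Root depth r = h ρ_c / (ρ_m − ρ_c) = 1.83 km × 2700 / 640 = 7.72 km.
Total thickness = T + h + r = 30.4 km + 1.83 km + 7.72 km = 40 km.

40 km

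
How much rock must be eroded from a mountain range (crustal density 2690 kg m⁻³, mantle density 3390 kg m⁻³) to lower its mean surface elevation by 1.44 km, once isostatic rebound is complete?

Net drop Δ = e − u = e − e ρ_c/ρ_m = e (ρ_m − ρ_c)/ρ_m.
e = Δ ρ_m/(ρ_m − ρ_c) = 1.44 km × 3390/700 = 6.97 km.

6.97 km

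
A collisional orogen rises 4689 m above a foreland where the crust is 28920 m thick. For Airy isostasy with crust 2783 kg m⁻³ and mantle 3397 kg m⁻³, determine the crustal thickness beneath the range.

Root depth r = h ρ_c / (ρ_m − ρ_c) = 4689 m × 2783 / 614 = 21250 m.
Total thickness = T + h + r = 28920 m + 4689 m + 21250 m = 54900 m.

54900 m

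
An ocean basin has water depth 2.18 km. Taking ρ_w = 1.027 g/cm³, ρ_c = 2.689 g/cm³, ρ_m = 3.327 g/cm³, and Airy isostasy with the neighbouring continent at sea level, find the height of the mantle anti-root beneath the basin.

Equating mass per unit area of the two columns: replacing crust with seawater at the top is compensated by replacing crust with mantle at the base: d (ρ_c − ρ_w) = a (ρ_m − ρ_c).
a = d (ρ_c − ρ_w)/(ρ_m − ρ_c) = 2.18 km × 1.662/0.638 = 5.68 km.

5.68 km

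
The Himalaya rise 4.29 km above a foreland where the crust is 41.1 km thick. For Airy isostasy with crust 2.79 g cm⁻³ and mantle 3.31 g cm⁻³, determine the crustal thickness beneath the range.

68.4 km

Root depth r = h ρ_c / (ρ_m − ρ_c) = 4.29 km × 2.79 / 0.52 = 23.02 km.
Total thickness = T + h + r = 41.1 km + 4.29 km + 23.02 km = 68.4 km.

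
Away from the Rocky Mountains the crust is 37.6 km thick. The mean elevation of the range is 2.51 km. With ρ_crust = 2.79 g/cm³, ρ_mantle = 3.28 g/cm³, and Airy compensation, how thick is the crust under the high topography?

Root depth r = h ρ_c / (ρ_m − ρ_c) = 2.51 km × 2.79 / 0.49 = 14.29 km.
Total thickness = T + h + r = 37.6 km + 2.51 km + 14.29 km = 54.4 km.

54.4 km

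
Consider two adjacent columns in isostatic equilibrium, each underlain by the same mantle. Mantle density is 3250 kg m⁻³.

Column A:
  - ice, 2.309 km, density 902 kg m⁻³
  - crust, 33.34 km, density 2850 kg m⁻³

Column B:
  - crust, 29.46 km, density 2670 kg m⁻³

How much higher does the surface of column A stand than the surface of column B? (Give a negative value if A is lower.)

0.514 km

For any compensation level in the mantle, the mantle terms cancel and isostasy reduces to e = (Σt_A − Σt_B) − (Σ(ρt)_A − Σ(ρt)_B) / ρ_m.
Σt_A = 35.649 km; Σt_B = 29.46 km; Σ(ρt)_A = 97101.718; Σ(ρt)_B = 78658.2 (in km·kg m⁻³).
e = (35.649 − 29.46) − (97101.718 − 78658.2) / 3250 = 0.514 km.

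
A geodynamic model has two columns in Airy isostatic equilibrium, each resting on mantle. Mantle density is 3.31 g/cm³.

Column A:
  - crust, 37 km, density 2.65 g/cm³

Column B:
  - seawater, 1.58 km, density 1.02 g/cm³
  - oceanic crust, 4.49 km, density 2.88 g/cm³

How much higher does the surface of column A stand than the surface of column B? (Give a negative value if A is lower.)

5.7 km

For any compensation level in the mantle, the mantle terms cancel and isostasy reduces to e = (Σt_A − Σt_B) − (Σ(ρt)_A − Σ(ρt)_B) / ρ_m.
Σt_A = 37 km; Σt_B = 6.07 km; Σ(ρt)_A = 98.05; Σ(ρt)_B = 14.5428 (in km·g/cm³).
e = (37 − 6.07) − (98.05 − 14.5428) / 3.31 = 5.7 km.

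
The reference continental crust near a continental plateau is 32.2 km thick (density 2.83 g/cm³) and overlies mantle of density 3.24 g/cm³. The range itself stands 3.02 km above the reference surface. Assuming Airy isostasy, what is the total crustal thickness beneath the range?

Root depth r = h ρ_c / (ρ_m − ρ_c) = 3.02 km × 2.83 / 0.41 = 20.85 km.
Total thickness = T + h + r = 32.2 km + 3.02 km + 20.85 km = 56.1 km.

56.1 km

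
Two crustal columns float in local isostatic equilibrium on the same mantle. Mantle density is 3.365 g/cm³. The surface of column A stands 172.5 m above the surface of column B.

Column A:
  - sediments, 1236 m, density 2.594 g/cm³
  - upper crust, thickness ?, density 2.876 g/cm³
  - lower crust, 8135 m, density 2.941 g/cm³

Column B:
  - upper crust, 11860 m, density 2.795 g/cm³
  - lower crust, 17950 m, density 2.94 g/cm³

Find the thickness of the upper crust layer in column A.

Take the compensation level at the base of the deeper column (depth z_c below the surface of column A) and equate Σ ρ_i t_i down to z_c; mantle fills any gap and the z_c terms cancel.
Column A: 1236×2.594 + x×2.876 + 8135×2.941 + (z_c − 9371 − x)×3.365
Column B: 172.5×0 + 11860×2.795 + 17950×2.94 + (z_c − 172.5 − 29810)×3.365
The z_c×3.365 term appears on both sides and cancels. Collect the known terms of each column as K = Σ(ρt)_known − 3.365 × (depth of known layers): K_A = 27131.219 − 3.365×9371 = −4402.196; K_B = 85921.7 − 3.365×(172.5 + 29810) = −14969.4125.
Balance: K_A − x×(3.365 − 2.876) = K_B, so x = (K_A − K_B)/(3.365 − 2.876) = 10567.2/0.489 = 21600 m.

21600 m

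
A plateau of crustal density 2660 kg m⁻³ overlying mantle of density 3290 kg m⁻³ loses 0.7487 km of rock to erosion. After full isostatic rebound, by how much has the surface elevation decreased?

0.143 km

Rebound u = e ρ_c/ρ_m = 0.7487 km × 2660/3290 = 0.6053 km.
Net surface drop = e − u = 0.7487 km − 0.6053 km = e (ρ_m − ρ_c)/ρ_m = 0.143 km.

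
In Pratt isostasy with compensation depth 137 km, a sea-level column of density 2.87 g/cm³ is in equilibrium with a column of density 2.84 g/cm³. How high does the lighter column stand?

ρ_ref D = ρ (D + h) → h = D (ρ_ref − ρ)/ρ.
h = 137 km × (2.87 − 2.84)/2.84 = 1.45 km.

1.45 km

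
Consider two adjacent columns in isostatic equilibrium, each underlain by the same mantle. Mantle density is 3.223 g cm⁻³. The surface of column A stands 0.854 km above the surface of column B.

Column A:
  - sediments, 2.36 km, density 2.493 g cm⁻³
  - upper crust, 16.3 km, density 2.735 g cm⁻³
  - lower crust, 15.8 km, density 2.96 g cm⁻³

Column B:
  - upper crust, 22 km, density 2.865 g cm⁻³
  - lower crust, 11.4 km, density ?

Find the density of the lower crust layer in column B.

2.94 g cm⁻³

Take the compensation level at the base of the deeper column (depth z_c below the surface of column A) and equate Σ ρ_i t_i down to z_c; mantle fills any gap and the z_c terms cancel.
Column A: 2.36×2.493 + 16.3×2.735 + 15.8×2.96 + (z_c − 34.46)×3.223
Column B: 0.854×0 + 22×2.865 + 11.4×ρ + (z_c − 0.854 − 33.4)×3.223
The z_c×3.223 term appears on both sides and cancels. Collect the known terms of each column as K = Σ(ρt)_known − 3.223 × (depth of known layers): K_A = 97.23198 − 3.223×34.46 = −13.8326; K_B = 63.03 − 3.223×(0.854 + 33.4) = −47.370642.
Balance: K_A = K_B + 11.4×ρ, so ρ = (K_A − K_B)/11.4 = 33.538/11.4 = 2.94 g cm⁻³.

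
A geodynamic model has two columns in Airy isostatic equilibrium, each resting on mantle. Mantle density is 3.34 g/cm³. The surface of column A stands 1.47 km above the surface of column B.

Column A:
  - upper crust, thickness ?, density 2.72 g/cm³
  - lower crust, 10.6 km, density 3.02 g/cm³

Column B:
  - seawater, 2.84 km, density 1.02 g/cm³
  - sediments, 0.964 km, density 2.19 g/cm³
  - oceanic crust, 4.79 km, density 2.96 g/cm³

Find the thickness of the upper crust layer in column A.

17.8 km

Take the compensation level at the base of the deeper column (depth z_c below the surface of column A) and equate Σ ρ_i t_i down to z_c; mantle fills any gap and the z_c terms cancel.
Column A: x×2.72 + 10.6×3.02 + (z_c − 10.6 − x)×3.34
Column B: 1.47×0 + 2.84×1.02 + 0.964×2.19 + 4.79×2.96 + (z_c − 1.47 − 8.594)×3.34
The z_c×3.34 term appears on both sides and cancels. Collect the known terms of each column as K = Σ(ρt)_known − 3.34 × (depth of known layers): K_A = 32.012 − 3.34×10.6 = −3.392; K_B = 19.18636 − 3.34×(1.47 + 8.594) = −14.4274.
Balance: K_A − x×(3.34 − 2.72) = K_B, so x = (K_A − K_B)/(3.34 − 2.72) = 11.0354/0.62 = 17.8 km.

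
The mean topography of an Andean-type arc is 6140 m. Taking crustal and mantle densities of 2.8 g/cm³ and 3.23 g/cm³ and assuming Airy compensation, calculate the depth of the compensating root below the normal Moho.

40000 m

In Airy isostatic equilibrium: the weight of the topography is balanced by the buoyancy of the root, ρ_c h = (ρ_m − ρ_c) r.
r = h · ρ_c / (ρ_m − ρ_c) = 6140 m × 2.8 / (3.23 − 2.8) = 40000 m.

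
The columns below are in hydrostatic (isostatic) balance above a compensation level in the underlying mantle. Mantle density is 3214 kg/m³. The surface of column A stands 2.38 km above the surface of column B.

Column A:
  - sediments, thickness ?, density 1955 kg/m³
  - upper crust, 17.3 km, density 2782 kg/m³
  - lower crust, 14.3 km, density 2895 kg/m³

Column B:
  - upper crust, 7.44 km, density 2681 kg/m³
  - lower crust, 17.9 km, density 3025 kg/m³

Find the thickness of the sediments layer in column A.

Take the compensation level at the base of the deeper column (depth z_c below the surface of column A) and equate Σ ρ_i t_i down to z_c; mantle fills any gap and the z_c terms cancel.
Column A: x×1955 + 17.3×2782 + 14.3×2895 + (z_c − 31.6 − x)×3214
Column B: 2.38×0 + 7.44×2681 + 17.9×3025 + (z_c − 2.38 − 25.34)×3214
The z_c×3214 term appears on both sides and cancels. Collect the known terms of each column as K = Σ(ρt)_known − 3214 × (depth of known layers): K_A = 89527.1 − 3214×31.6 = −12035.3; K_B = 74094.14 − 3214×(2.38 + 25.34) = −14997.94.
Balance: K_A − x×(3214 − 1955) = K_B, so x = (K_A − K_B)/(3214 − 1955) = 2962.64/1259 = 2.35 km.

2.35 km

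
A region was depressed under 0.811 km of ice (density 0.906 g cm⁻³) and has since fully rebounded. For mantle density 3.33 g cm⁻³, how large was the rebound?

0.221 km

Removing the load lets mantle flow back in; uplift u satisfies ρ_ice t = ρ_m u.
u = t ρ_ice/ρ_m = 0.811 km × 0.906/3.33 = 0.221 km.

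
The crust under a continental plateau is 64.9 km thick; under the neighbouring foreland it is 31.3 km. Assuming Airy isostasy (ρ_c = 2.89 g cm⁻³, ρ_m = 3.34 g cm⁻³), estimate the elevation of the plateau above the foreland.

4.53 km

Excess crust Δ = 64.9 km − 31.3 km = 33.6 km, split between elevation h and root r with h + r = Δ.
Airy balance ρ_c h = (ρ_m − ρ_c) r gives r = h ρ_c/(ρ_m − ρ_c), so h (1 + ρ_c/(ρ_m − ρ_c)) = Δ, i.e. h = Δ (ρ_m − ρ_c)/ρ_m.
h = 33.6 km × 0.45/3.34 = 4.53 km.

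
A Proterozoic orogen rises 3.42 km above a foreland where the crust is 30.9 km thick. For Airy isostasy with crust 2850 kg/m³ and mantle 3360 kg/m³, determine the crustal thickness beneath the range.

Root depth r = h ρ_c / (ρ_m − ρ_c) = 3.42 km × 2850 / 510 = 19.11 km.
Total thickness = T + h + r = 30.9 km + 3.42 km + 19.11 km = 53.4 km.

53.4 km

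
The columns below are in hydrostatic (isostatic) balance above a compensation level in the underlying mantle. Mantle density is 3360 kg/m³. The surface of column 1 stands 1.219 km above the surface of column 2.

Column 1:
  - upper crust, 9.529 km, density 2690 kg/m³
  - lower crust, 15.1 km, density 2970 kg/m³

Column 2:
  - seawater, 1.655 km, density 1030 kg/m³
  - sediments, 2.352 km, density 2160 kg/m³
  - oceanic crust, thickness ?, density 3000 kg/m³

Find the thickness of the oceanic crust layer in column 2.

4.16 km

Take the compensation level at the base of the deeper column (depth z_c below the surface of column 1) and equate Σ ρ_i t_i down to z_c; mantle fills any gap and the z_c terms cancel.
Column 1: 9.529×2690 + 15.1×2970 + (z_c − 24.629)×3360
Column 2: 1.219×0 + 1.655×1030 + 2.352×2160 + x×3000 + (z_c − 1.219 − 4.007 − x)×3360
The z_c×3360 term appears on both sides and cancels. Collect the known terms of each column as K = Σ(ρt)_known − 3360 × (depth of known layers): K_1 = 70480.01 − 3360×24.629 = −12273.43; K_2 = 6784.97 − 3360×(1.219 + 4.007) = −10774.39.
Balance: K_1 = K_2 − x×(3360 − 3000), so x = (K_2 − K_1)/(3360 − 3000) = 1499.04/360 = 4.16 km.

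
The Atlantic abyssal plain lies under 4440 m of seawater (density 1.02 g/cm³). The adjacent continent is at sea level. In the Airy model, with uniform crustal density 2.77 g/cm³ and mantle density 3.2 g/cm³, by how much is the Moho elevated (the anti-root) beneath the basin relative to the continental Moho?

Balancing pressure at the compensation depth: replacing crust with seawater at the top is compensated by replacing crust with mantle at the base: d (ρ_c − ρ_w) = a (ρ_m − ρ_c).
a = d (ρ_c − ρ_w)/(ρ_m − ρ_c) = 4440 m × 1.75/0.43 = 18100 m.

18100 m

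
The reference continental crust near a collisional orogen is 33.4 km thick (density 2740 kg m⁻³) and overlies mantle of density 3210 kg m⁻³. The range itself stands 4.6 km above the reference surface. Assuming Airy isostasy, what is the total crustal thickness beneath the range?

64.8 km

Root depth r = h ρ_c / (ρ_m − ρ_c) = 4.6 km × 2740 / 470 = 26.82 km.
Total thickness = T + h + r = 33.4 km + 4.6 km + 26.82 km = 64.8 km.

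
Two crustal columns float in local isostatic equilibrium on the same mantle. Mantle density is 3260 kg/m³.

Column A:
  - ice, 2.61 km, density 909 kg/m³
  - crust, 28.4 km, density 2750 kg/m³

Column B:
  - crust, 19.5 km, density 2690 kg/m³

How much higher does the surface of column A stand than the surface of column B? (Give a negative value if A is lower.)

2.92 km

For any compensation level in the mantle, the mantle terms cancel and isostasy reduces to e = (Σt_A − Σt_B) − (Σ(ρt)_A − Σ(ρt)_B) / ρ_m.
Σt_A = 31.01 km; Σt_B = 19.5 km; Σ(ρt)_A = 80472.49; Σ(ρt)_B = 52455 (in km·kg/m³).
e = (31.01 − 19.5) − (80472.49 − 52455) / 3260 = 2.92 km.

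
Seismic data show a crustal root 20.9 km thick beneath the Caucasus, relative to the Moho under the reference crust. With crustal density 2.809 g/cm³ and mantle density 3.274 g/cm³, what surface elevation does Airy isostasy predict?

In Airy isostatic equilibrium: ρ_c h = (ρ_m − ρ_c) r.
h = r (ρ_m − ρ_c) / ρ_c = 20.9 km × (3.274 − 2.809) / 2.809 = 3.46 km.

3.46 km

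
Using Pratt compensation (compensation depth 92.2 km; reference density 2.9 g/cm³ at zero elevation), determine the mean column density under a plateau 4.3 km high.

Pratt balance: ρ_ref D = ρ (D + h).
ρ = ρ_ref D/(D + h) = 2.9 × 92.2 km/(92.2 km + 4.3 km) = 2.77 g/cm³.

2.77 g/cm³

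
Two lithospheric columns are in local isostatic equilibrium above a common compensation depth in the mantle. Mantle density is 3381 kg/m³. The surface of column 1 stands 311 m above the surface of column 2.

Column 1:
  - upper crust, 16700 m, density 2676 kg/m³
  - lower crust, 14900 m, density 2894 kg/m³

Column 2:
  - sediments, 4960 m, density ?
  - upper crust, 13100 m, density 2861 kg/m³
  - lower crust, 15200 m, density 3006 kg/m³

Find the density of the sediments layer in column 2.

2280 kg/m³

Take the compensation level at the base of the deeper column (depth z_c below the surface of column 1) and equate Σ ρ_i t_i down to z_c; mantle fills any gap and the z_c terms cancel.
Column 1: 16700×2676 + 14900×2894 + (z_c − 31600)×3381
Column 2: 311×0 + 4960×ρ + 13100×2861 + 15200×3006 + (z_c − 311 − 33260)×3381
The z_c×3381 term appears on both sides and cancels. Collect the known terms of each column as K = Σ(ρt)_known − 3381 × (depth of known layers): K_1 = 87809800 − 3381×31600 = −19029800; K_2 = 83170300 − 3381×(311 + 33260) = −30333251.
Balance: K_1 = K_2 + 4960×ρ, so ρ = (K_1 − K_2)/4960 = 11303500/4960 = 2280 kg/m³.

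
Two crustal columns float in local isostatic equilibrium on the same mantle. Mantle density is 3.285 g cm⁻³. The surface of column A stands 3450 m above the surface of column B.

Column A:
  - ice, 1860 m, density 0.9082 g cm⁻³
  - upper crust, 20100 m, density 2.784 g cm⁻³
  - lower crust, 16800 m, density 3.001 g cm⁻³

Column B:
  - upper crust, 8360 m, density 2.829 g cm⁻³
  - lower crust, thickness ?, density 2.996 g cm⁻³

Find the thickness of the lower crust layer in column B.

Take the compensation level at the base of the deeper column (depth z_c below the surface of column A) and equate Σ ρ_i t_i down to z_c; mantle fills any gap and the z_c terms cancel.
Column A: 1860×0.9082 + 20100×2.784 + 16800×3.001 + (z_c − 38760)×3.285
Column B: 3450×0 + 8360×2.829 + x×2.996 + (z_c − 3450 − 8360 − x)×3.285
The z_c×3.285 term appears on both sides and cancels. Collect the known terms of each column as K = Σ(ρt)_known − 3.285 × (depth of known layers): K_A = 108064.452 − 3.285×38760 = −19262.148; K_B = 23650.44 − 3.285×(3450 + 8360) = −15145.41.
Balance: K_A = K_B − x×(3.285 − 2.996), so x = (K_B − K_A)/(3.285 − 2.996) = 4116.74/0.289 = 14200 m.

14200 m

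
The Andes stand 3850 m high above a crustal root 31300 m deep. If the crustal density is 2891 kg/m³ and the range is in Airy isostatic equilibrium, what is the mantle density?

Airy balance: ρ_c h = (ρ_m − ρ_c) r → ρ_m = ρ_c (1 + h/r).
ρ_m = 2891 × (1 + 3850 m/31300 m) = 3250 kg/m³.

3250 kg/m³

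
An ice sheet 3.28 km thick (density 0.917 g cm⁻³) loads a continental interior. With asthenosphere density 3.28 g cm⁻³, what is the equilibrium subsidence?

0.917 km

For local isostatic compensation: the ice load ρ_ice t is balanced by mantle displaced below, ρ_m s.
s = t ρ_ice / ρ_m = 3.28 km × 0.917/3.28 = 0.917 km.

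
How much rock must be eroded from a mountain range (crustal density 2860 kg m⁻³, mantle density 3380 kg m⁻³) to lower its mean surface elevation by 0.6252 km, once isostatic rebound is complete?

Net drop Δ = e − u = e − e ρ_c/ρ_m = e (ρ_m − ρ_c)/ρ_m.
e = Δ ρ_m/(ρ_m − ρ_c) = 0.6252 km × 3380/520 = 4.06 km.

4.06 km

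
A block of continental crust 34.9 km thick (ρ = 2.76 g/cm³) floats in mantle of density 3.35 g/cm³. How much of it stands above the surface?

6.15 km

Floating equilibrium: submerged depth d = t ρ_obj/ρ_fluid = 34.9 km × 2.76/3.35 = 28.75 km.
Freeboard = t − d = 34.9 km − 28.75 km = 6.15 km.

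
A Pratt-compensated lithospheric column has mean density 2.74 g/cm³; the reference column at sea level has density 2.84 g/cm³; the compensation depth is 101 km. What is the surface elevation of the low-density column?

3.69 km

ρ_ref D = ρ (D + h) → h = D (ρ_ref − ρ)/ρ.
h = 101 km × (2.84 − 2.74)/2.74 = 3.69 km.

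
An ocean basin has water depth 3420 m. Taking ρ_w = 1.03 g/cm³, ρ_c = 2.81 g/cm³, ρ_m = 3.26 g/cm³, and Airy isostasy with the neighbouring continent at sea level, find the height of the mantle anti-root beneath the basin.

Equating mass per unit area of the two columns: replacing crust with seawater at the top is compensated by replacing crust with mantle at the base: d (ρ_c − ρ_w) = a (ρ_m − ρ_c).
a = d (ρ_c − ρ_w)/(ρ_m − ρ_c) = 3420 m × 1.78/0.45 = 13500 m.

13500 m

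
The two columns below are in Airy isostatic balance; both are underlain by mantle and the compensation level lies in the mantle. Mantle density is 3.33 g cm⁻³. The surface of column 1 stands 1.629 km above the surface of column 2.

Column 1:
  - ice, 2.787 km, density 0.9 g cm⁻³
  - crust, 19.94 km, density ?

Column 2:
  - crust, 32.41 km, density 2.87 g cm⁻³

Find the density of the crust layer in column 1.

2.65 g cm⁻³

Take the compensation level at the base of the deeper column (depth z_c below the surface of column 1) and equate Σ ρ_i t_i down to z_c; mantle fills any gap and the z_c terms cancel.
Column 1: 2.787×0.9 + 19.94×ρ + (z_c − 22.727)×3.33
Column 2: 1.629×0 + 32.41×2.87 + (z_c − 1.629 − 32.41)×3.33
The z_c×3.33 term appears on both sides and cancels. Collect the known terms of each column as K = Σ(ρt)_known − 3.33 × (depth of known layers): K_1 = 2.5083 − 3.33×22.727 = −73.17261; K_2 = 93.0167 − 3.33×(1.629 + 32.41) = −20.33317.
Balance: K_1 + 19.94×ρ = K_2, so ρ = (K_2 − K_1)/19.94 = 52.8394/19.94 = 2.65 g cm⁻³.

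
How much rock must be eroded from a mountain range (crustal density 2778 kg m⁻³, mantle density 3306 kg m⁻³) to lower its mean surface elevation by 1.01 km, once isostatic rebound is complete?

Net drop Δ = e − u = e − e ρ_c/ρ_m = e (ρ_m − ρ_c)/ρ_m.
e = Δ ρ_m/(ρ_m − ρ_c) = 1.01 km × 3306/528 = 6.32 km.

6.32 km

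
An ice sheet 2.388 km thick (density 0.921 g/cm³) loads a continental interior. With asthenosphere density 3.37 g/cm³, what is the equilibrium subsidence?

In Airy isostatic equilibrium: the ice load ρ_ice t is balanced by mantle displaced below, ρ_m s.
s = t ρ_ice / ρ_m = 2.388 km × 0.921/3.37 = 0.653 km.

0.653 km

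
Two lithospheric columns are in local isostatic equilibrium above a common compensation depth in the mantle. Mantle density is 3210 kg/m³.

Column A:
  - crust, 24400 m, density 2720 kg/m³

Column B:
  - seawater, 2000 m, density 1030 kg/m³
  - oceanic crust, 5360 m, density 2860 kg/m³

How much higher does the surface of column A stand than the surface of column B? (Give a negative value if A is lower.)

1780 m

For any compensation level in the mantle, the mantle terms cancel and isostasy reduces to e = (Σt_A − Σt_B) − (Σ(ρt)_A − Σ(ρt)_B) / ρ_m.
Σt_A = 24400 m; Σt_B = 7360 m; Σ(ρt)_A = 66368000; Σ(ρt)_B = 17389600 (in m·kg/m³).
e = (24400 − 7360) − (66368000 − 17389600) / 3210 = 1780 m.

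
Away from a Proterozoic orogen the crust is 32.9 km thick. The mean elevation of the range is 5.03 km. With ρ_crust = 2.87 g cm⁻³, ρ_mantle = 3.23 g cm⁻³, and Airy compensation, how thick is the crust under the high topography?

78 km

Root depth r = h ρ_c / (ρ_m − ρ_c) = 5.03 km × 2.87 / 0.36 = 40.1 km.
Total thickness = T + h + r = 32.9 km + 5.03 km + 40.1 km = 78 km.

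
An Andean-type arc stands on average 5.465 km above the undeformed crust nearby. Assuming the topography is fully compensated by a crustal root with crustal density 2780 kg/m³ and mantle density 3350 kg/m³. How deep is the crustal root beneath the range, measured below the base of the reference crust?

By Archimedes' principle applied to the lithosphere: the weight of the topography is balanced by the buoyancy of the root, ρ_c h = (ρ_m − ρ_c) r.
r = h · ρ_c / (ρ_m − ρ_c) = 5.465 km × 2780 / (3350 − 2780) = 26.7 km.

26.7 km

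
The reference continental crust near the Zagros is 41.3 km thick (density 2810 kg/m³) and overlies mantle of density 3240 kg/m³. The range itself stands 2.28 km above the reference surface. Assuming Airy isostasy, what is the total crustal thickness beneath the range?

58.5 km

Root depth r = h ρ_c / (ρ_m − ρ_c) = 2.28 km × 2810 / 430 = 14.9 km.
Total thickness = T + h + r = 41.3 km + 2.28 km + 14.9 km = 58.5 km.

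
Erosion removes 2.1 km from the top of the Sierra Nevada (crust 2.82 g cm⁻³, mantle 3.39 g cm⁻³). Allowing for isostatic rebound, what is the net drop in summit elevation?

Rebound u = e ρ_c/ρ_m = 2.1 km × 2.82/3.39 = 1.747 km.
Net surface drop = e − u = 2.1 km − 1.747 km = e (ρ_m − ρ_c)/ρ_m = 0.353 km.

0.353 km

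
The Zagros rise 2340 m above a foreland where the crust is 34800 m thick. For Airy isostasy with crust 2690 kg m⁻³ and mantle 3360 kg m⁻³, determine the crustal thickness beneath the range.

Root depth r = h ρ_c / (ρ_m − ρ_c) = 2340 m × 2690 / 670 = 9395 m.
Total thickness = T + h + r = 34800 m + 2340 m + 9395 m = 46500 m.

46500 m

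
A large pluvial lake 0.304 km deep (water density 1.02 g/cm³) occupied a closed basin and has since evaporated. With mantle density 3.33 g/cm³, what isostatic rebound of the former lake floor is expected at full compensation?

u = d ρ_w/ρ_m = 0.304 km × 1.02/3.33 = 0.0931 km.

0.0931 km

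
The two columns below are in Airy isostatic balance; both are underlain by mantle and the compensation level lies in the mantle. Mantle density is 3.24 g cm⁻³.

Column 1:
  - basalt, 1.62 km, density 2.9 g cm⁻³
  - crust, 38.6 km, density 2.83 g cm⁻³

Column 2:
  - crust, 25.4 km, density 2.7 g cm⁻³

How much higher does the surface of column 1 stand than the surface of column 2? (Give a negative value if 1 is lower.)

For any compensation level in the mantle, the mantle terms cancel and isostasy reduces to e = (Σt_1 − Σt_2) − (Σ(ρt)_1 − Σ(ρt)_2) / ρ_m.
Σt_1 = 40.22 km; Σt_2 = 25.4 km; Σ(ρt)_1 = 113.936; Σ(ρt)_2 = 68.58 (in km·g cm⁻³).
e = (40.22 − 25.4) − (113.936 − 68.58) / 3.24 = 0.821 km.

0.821 km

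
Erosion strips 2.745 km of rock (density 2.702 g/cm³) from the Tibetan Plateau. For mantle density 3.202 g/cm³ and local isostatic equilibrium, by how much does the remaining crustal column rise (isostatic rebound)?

2.32 km

Unloading: uplift u = e ρ_c/ρ_m = 2.745 km × 2.702/3.202 = 2.32 km.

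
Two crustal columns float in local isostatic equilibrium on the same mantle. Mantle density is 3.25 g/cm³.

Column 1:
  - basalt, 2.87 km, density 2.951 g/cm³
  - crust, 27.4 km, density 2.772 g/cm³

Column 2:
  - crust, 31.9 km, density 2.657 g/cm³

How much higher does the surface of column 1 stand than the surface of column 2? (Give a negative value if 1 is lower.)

For any compensation level in the mantle, the mantle terms cancel and isostasy reduces to e = (Σt_1 − Σt_2) − (Σ(ρt)_1 − Σ(ρt)_2) / ρ_m.
Σt_1 = 30.27 km; Σt_2 = 31.9 km; Σ(ρt)_1 = 84.42217; Σ(ρt)_2 = 84.7583 (in km·g/cm³).
e = (30.27 − 31.9) − (84.42217 − 84.7583) / 3.25 = −1.53 km.

−1.53 km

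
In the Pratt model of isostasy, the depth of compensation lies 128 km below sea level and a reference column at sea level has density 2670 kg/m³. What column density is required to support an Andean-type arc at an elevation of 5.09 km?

2570 kg/m³

Pratt balance: ρ_ref D = ρ (D + h).
ρ = ρ_ref D/(D + h) = 2670 × 128 km/(128 km + 5.09 km) = 2570 kg/m³.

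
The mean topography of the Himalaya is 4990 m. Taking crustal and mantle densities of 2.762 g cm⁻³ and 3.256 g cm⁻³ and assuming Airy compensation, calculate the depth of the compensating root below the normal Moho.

27900 m

By Archimedes' principle applied to the lithosphere: the weight of the topography is balanced by the buoyancy of the root, ρ_c h = (ρ_m − ρ_c) r.
r = h · ρ_c / (ρ_m − ρ_c) = 4990 m × 2.762 / (3.256 − 2.762) = 27900 m.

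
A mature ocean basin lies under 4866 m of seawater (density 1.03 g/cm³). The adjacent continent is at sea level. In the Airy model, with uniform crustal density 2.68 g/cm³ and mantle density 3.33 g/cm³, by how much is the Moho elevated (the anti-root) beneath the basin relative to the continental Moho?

12400 m

Equating mass per unit area of the two columns: replacing crust with seawater at the top is compensated by replacing crust with mantle at the base: d (ρ_c − ρ_w) = a (ρ_m − ρ_c).
a = d (ρ_c − ρ_w)/(ρ_m − ρ_c) = 4866 m × 1.65/0.65 = 12400 m.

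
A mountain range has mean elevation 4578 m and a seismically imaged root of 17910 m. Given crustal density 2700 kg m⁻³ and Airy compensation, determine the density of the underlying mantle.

Airy balance: ρ_c h = (ρ_m − ρ_c) r → ρ_m = ρ_c (1 + h/r).
ρ_m = 2700 × (1 + 4578 m/17910 m) = 3390 kg m⁻³.

3390 kg m⁻³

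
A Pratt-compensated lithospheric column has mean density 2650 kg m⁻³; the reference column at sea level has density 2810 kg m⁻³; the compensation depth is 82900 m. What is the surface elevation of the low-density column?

5010 m

ρ_ref D = ρ (D + h) → h = D (ρ_ref − ρ)/ρ.
h = 82900 m × (2810 − 2650)/2650 = 5010 m.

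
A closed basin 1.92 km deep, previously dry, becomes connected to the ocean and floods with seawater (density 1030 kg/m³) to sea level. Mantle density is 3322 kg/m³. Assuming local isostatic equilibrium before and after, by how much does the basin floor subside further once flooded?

After flooding the water column is d + s deep. Its weight must equal the weight of mantle displaced by the extra subsidence s: (d + s) ρ_w = s ρ_m.
s = d ρ_w / (ρ_m − ρ_w) = 1.92 km × 1030/(3322 − 1030) = 0.863 km.

0.863 km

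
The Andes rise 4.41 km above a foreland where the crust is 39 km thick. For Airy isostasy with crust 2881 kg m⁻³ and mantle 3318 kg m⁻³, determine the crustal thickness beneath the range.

72.5 km

Root depth r = h ρ_c / (ρ_m − ρ_c) = 4.41 km × 2881 / 437 = 29.07 km.
Total thickness = T + h + r = 39 km + 4.41 km + 29.07 km = 72.5 km.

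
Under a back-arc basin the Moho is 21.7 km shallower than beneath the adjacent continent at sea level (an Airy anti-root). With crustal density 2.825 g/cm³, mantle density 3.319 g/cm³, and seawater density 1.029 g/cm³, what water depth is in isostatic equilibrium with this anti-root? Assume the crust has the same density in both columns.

Replacing a thickness d of crust by seawater at the top must be balanced by replacing crust with mantle at the base: d (ρ_c − ρ_w) = a (ρ_m − ρ_c).
d = a (ρ_m − ρ_c)/(ρ_c − ρ_w) = 21.7 km × 0.494/1.796 = 5.97 km.

5.97 km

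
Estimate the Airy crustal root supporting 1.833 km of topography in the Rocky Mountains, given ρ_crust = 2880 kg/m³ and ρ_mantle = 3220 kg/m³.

By Archimedes' principle applied to the lithosphere: the weight of the topography is balanced by the buoyancy of the root, ρ_c h = (ρ_m − ρ_c) r.
r = h · ρ_c / (ρ_m − ρ_c) = 1.833 km × 2880 / (3220 − 2880) = 15.5 km.

15.5 km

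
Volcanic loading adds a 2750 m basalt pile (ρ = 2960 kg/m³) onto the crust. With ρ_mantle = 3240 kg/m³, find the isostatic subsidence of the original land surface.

Subaerial loading: s = t ρ_load / ρ_m.
s = 2750 m × 2960/3240 = 2510 m.

2510 m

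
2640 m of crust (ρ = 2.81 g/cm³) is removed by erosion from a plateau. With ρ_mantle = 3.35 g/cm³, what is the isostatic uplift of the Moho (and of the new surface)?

2210 m

Unloading: uplift u = e ρ_c/ρ_m = 2640 m × 2.81/3.35 = 2210 m.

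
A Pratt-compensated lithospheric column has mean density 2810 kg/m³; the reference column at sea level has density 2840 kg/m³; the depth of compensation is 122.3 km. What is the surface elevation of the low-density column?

ρ_ref D = ρ (D + h) → h = D (ρ_ref − ρ)/ρ.
h = 122.3 km × (2840 − 2810)/2810 = 1.31 km.

1.31 km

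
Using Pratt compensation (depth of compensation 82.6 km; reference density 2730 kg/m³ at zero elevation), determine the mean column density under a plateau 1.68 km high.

Pratt balance: ρ_ref D = ρ (D + h).
ρ = ρ_ref D/(D + h) = 2730 × 82.6 km/(82.6 km + 1.68 km) = 2680 kg/m³.

2680 kg/m³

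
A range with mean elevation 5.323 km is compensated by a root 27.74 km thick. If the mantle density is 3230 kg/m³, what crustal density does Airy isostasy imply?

ρ_c h = (ρ_m − ρ_c) r → ρ_c (h + r) = ρ_m r → ρ_c = ρ_m r / (h + r).
ρ_c = 3230 × 27.74 km / (5.323 km + 27.74 km) = 2710 kg/m³.

2710 kg/m³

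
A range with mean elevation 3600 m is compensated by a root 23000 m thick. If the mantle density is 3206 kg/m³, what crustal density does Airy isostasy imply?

ρ_c h = (ρ_m − ρ_c) r → ρ_c (h + r) = ρ_m r → ρ_c = ρ_m r / (h + r).
ρ_c = 3206 × 23000 m / (3600 m + 23000 m) = 2770 kg/m³.

2770 kg/m³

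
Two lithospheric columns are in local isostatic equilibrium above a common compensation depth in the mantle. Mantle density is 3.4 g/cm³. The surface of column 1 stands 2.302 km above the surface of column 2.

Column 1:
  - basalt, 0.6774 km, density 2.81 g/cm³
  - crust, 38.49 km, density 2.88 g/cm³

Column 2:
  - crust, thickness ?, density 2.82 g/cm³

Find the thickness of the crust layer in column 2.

Take the compensation level at the base of the deeper column (depth z_c below the surface of column 1) and equate Σ ρ_i t_i down to z_c; mantle fills any gap and the z_c terms cancel.
Column 1: 0.6774×2.81 + 38.49×2.88 + (z_c − 39.1674)×3.4
Column 2: 2.302×0 + x×2.82 + (z_c − 2.302 − 0 − x)×3.4
The z_c×3.4 term appears on both sides and cancels. Collect the known terms of each column as K = Σ(ρt)_known − 3.4 × (depth of known layers): K_1 = 112.754694 − 3.4×39.1674 = −20.414466; K_2 = 0 − 3.4×(2.302 + 0) = −7.8268.
Balance: K_1 = K_2 − x×(3.4 − 2.82), so x = (K_2 − K_1)/(3.4 − 2.82) = 12.5877/0.58 = 21.7 km.

21.7 km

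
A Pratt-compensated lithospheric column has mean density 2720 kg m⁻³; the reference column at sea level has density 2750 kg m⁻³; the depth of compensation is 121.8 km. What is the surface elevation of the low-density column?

ρ_ref D = ρ (D + h) → h = D (ρ_ref − ρ)/ρ.
h = 121.8 km × (2750 − 2720)/2720 = 1.34 km.

1.34 km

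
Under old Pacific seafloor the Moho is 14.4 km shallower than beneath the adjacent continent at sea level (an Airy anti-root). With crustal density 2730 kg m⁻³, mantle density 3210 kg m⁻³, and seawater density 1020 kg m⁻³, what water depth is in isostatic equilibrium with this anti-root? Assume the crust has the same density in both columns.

Replacing a thickness d of crust by seawater at the top must be balanced by replacing crust with mantle at the base: d (ρ_c − ρ_w) = a (ρ_m − ρ_c).
d = a (ρ_m − ρ_c)/(ρ_c − ρ_w) = 14.4 km × 480/1710 = 4.04 km.

4.04 km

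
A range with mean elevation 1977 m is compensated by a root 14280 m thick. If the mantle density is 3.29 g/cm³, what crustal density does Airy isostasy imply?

ρ_c h = (ρ_m − ρ_c) r → ρ_c (h + r) = ρ_m r → ρ_c = ρ_m r / (h + r).
ρ_c = 3.29 × 14280 m / (1977 m + 14280 m) = 2.89 g/cm³.

2.89 g/cm³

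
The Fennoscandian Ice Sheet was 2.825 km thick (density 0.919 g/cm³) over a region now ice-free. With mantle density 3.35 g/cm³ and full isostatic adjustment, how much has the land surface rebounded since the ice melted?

0.775 km

Removing the load lets mantle flow back in; uplift u satisfies ρ_ice t = ρ_m u.
u = t ρ_ice/ρ_m = 2.825 km × 0.919/3.35 = 0.775 km.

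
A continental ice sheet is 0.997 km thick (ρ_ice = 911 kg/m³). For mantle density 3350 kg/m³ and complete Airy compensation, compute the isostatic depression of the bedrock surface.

By Archimedes' principle applied to the lithosphere: the ice load ρ_ice t is balanced by mantle displaced below, ρ_m s.
s = t ρ_ice / ρ_m = 0.997 km × 911/3350 = 0.271 km.

0.271 km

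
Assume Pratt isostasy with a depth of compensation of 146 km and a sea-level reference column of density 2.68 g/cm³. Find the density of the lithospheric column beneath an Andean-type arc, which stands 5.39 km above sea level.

Pratt balance: ρ_ref D = ρ (D + h).
ρ = ρ_ref D/(D + h) = 2.68 × 146 km/(146 km + 5.39 km) = 2.58 g/cm³.

2.58 g/cm³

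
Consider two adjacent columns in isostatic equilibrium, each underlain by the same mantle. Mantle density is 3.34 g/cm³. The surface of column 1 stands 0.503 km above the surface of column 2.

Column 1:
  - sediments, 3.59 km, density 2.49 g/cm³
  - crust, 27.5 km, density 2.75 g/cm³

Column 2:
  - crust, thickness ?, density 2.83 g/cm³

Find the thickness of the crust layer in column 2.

34.5 km

Take the compensation level at the base of the deeper column (depth z_c below the surface of column 1) and equate Σ ρ_i t_i down to z_c; mantle fills any gap and the z_c terms cancel.
Column 1: 3.59×2.49 + 27.5×2.75 + (z_c − 31.09)×3.34
Column 2: 0.503×0 + x×2.83 + (z_c − 0.503 − 0 − x)×3.34
The z_c×3.34 term appears on both sides and cancels. Collect the known terms of each column as K = Σ(ρt)_known − 3.34 × (depth of known layers): K_1 = 84.5641 − 3.34×31.09 = −19.2765; K_2 = 0 − 3.34×(0.503 + 0) = −1.68002.
Balance: K_1 = K_2 − x×(3.34 − 2.83), so x = (K_2 − K_1)/(3.34 − 2.83) = 17.5965/0.51 = 34.5 km.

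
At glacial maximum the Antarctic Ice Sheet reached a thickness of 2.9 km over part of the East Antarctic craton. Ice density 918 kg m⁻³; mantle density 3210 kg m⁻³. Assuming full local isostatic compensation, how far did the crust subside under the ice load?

0.829 km

For local isostatic compensation: the ice load ρ_ice t is balanced by mantle displaced below, ρ_m s.
s = t ρ_ice / ρ_m = 2.9 km × 918/3210 = 0.829 km.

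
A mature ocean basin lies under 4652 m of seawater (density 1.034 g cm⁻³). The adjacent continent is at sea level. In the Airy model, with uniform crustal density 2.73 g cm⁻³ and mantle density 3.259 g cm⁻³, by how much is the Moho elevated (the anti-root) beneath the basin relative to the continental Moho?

14900 m

In Airy isostatic equilibrium: replacing crust with seawater at the top is compensated by replacing crust with mantle at the base: d (ρ_c − ρ_w) = a (ρ_m − ρ_c).
a = d (ρ_c − ρ_w)/(ρ_m − ρ_c) = 4652 m × 1.696/0.529 = 14900 m.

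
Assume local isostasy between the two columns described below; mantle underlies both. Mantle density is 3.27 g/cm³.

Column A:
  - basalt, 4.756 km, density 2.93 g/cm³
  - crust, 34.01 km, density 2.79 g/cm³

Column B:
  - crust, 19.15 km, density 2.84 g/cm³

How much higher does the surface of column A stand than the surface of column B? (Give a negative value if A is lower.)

For any compensation level in the mantle, the mantle terms cancel and isostasy reduces to e = (Σt_A − Σt_B) − (Σ(ρt)_A − Σ(ρt)_B) / ρ_m.
Σt_A = 38.766 km; Σt_B = 19.15 km; Σ(ρt)_A = 108.82298; Σ(ρt)_B = 54.386 (in km·g/cm³).
e = (38.766 − 19.15) − (108.82298 − 54.386) / 3.27 = 2.97 km.

2.97 km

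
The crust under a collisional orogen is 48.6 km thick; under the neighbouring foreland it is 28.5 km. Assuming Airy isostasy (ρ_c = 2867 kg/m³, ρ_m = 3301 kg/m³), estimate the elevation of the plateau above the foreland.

Excess crust Δ = 48.6 km − 28.5 km = 20.1 km, split between elevation h and root r with h + r = Δ.
Airy balance ρ_c h = (ρ_m − ρ_c) r gives r = h ρ_c/(ρ_m − ρ_c), so h (1 + ρ_c/(ρ_m − ρ_c)) = Δ, i.e. h = Δ (ρ_m − ρ_c)/ρ_m.
h = 20.1 km × 434/3301 = 2.64 km.

2.64 km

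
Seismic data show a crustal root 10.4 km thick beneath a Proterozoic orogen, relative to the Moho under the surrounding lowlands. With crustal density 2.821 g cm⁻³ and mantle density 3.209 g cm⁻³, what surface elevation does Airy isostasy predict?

Balancing pressure at the compensation depth: ρ_c h = (ρ_m − ρ_c) r.
h = r (ρ_m − ρ_c) / ρ_c = 10.4 km × (3.209 − 2.821) / 2.821 = 1.43 km.

1.43 km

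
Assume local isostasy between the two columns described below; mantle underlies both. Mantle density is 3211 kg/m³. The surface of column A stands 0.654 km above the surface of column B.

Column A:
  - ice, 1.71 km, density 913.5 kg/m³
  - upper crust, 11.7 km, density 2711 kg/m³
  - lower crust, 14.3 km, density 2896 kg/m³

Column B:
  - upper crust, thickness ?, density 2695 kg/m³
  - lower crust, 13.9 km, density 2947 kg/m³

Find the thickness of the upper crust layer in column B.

16.5 km

Take the compensation level at the base of the deeper column (depth z_c below the surface of column A) and equate Σ ρ_i t_i down to z_c; mantle fills any gap and the z_c terms cancel.
Column A: 1.71×913.5 + 11.7×2711 + 14.3×2896 + (z_c − 27.71)×3211
Column B: 0.654×0 + x×2695 + 13.9×2947 + (z_c − 0.654 − 13.9 − x)×3211
The z_c×3211 term appears on both sides and cancels. Collect the known terms of each column as K = Σ(ρt)_known − 3211 × (depth of known layers): K_A = 74693.585 − 3211×27.71 = −14283.225; K_B = 40963.3 − 3211×(0.654 + 13.9) = −5769.594.
Balance: K_A = K_B − x×(3211 − 2695), so x = (K_B − K_A)/(3211 − 2695) = 8513.63/516 = 16.5 km.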